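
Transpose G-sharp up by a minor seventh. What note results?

G up a major seventh is F#, so the target letter is F.
From G#, a minor seventh is 10 semitones up: F#.

F#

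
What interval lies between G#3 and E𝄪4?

augmented sixth

Counting letters G–A–B–C–D–E gives a sixth.
G#→E## = 10 semitones, 1 wider than the major sixth (9), so augmented.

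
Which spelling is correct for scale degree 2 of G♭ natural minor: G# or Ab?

Each scale degree takes a distinct letter name. Degree 2 of a scale on G must use the letter A.
Ab and G# are enharmonically the same pitch, but only Ab uses the letter A, so it is the correct spelling here.

Ab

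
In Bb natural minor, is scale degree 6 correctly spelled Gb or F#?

Each scale degree takes a distinct letter name. Degree 6 of a scale on B must use the letter G.
Gb and F# are enharmonically the same pitch, but only Gb uses the letter G, so it is the correct spelling here.

Gb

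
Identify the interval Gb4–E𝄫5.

minor sixth

Counting letters G–A–B–C–D–E gives a sixth.
Gb→Ebb = 8 semitones, 1 narrower than the major sixth (9), so minor.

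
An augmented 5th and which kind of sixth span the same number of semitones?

An augmented fifth spans 8 semitones.
A sixth spanning 8 semitones is minor (the major sixth is 9).

minor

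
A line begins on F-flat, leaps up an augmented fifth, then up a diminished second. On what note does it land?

Dbb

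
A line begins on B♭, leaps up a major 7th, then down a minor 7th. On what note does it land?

B

A major seventh up from Bb is A (letter A, 11 semitones up).
A minor seventh down from A is B (letter B, 10 semitones down).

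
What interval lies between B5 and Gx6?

augmented sixth

Counting letters B–C–D–E–F–G gives a sixth.
B→G## = 10 semitones, 1 wider than the major sixth (9), so augmented.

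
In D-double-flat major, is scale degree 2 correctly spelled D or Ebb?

Each scale degree takes a distinct letter name. Degree 2 of a scale on D must use the letter E.
Ebb and D are enharmonically the same pitch, but only Ebb uses the letter E, so it is the correct spelling here.

Ebb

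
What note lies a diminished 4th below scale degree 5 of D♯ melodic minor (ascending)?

Scale degree 5 of D# melodic minor (ascending) is A#.
A diminished fourth (4 semitones) below A# lands on the letter E, giving E##.

E##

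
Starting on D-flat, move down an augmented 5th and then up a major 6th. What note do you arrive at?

Ebb

An augmented fifth down from Db is Gbb (letter G, 8 semitones down).
A major sixth up from Gbb is Ebb (letter E, 9 semitones up).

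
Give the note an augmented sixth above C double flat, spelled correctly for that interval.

Ab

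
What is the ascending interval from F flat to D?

augmented sixth

The letter names run F→D, a span of 5 letter steps, so the interval is some kind of sixth.
Fb to D is 10 semitones. A major sixth is 9, so 10 makes it augmented.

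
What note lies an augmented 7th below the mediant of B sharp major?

E

The mediant of B# major is D##.
An augmented seventh (12 semitones) below D## lands on the letter E, giving E.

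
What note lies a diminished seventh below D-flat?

D down a major seventh is Eb, so the target letter is E.
From Db, a diminished seventh is 9 semitones down: E.

E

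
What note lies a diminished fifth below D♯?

D down a perfect fifth is G, so the target letter is G.
From D#, a diminished fifth is 6 semitones down: G##.

G##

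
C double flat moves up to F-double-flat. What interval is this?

perfect fourth

Counting letters C–D–E–F gives a fourth.
Cbb→Fbb = 5 semitones, exactly the perfect fourth.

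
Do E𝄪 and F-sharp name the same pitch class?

Yes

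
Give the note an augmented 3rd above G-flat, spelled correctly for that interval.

B

A third above G lands on the letter B.
An augmented third spans 5 semitones, so Gb moves to pitch class 11. On the letter B that is B.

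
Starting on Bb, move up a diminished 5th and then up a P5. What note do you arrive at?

A diminished fifth up from Bb is Fb (letter F, 6 semitones up).
A perfect fifth up from Fb is Cb (letter C, 7 semitones up).

Cb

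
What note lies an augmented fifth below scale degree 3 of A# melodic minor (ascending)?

F

Scale degree 3 of A# melodic minor (ascending) is C#.
An augmented fifth (8 semitones) below C# lands on the letter F, giving F.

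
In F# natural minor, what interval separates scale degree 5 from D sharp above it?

Scale degree 5 of F# natural minor is C#.
C# up to D#: letters C→D make it a second; 2 semitones makes it major.

major second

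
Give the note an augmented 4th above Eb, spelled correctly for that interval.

A fourth above E lands on the letter A.
An augmented fourth spans 6 semitones, so Eb moves to pitch class 9. On the letter A that is A.

A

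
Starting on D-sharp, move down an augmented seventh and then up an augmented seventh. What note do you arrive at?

An augmented seventh down from D# is Eb (letter E, 12 semitones down).
An augmented seventh up from Eb is D# (letter D, 12 semitones up).

D#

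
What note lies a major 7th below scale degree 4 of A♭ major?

Scale degree 4 of Ab major is Db.
A major seventh (11 semitones) below Db lands on the letter E, giving Ebb.

Ebb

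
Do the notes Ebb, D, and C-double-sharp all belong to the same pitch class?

Yes

Ebb is pitch class 2; D is pitch class 2; C## is pitch class 2.
All spellings map to pitch class 2, so they are enharmonically equivalent.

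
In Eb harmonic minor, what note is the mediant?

Gb

The Eb harmonic minor scale runs Eb F Gb Ab Bb Cb D.
Degree 3 is Gb.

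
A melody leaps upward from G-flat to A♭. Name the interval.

major second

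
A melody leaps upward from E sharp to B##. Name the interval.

The letter names run E→B, a span of 4 letter steps, so the interval is some kind of fifth.
E# to B## is 8 semitones. A perfect fifth is 7, so 8 makes it augmented.

augmented fifth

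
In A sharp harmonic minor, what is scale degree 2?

B#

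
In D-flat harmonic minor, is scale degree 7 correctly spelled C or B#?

C

Each scale degree takes a distinct letter name. Degree 7 of a scale on D must use the letter C.
C and B# are enharmonically the same pitch, but only C uses the letter C, so it is the correct spelling here.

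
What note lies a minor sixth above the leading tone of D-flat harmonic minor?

Ab

The leading tone of Db harmonic minor is C.
A minor sixth (8 semitones) above C lands on the letter A, giving Ab.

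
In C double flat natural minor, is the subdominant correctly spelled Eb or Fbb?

Fbb

Each scale degree takes a distinct letter name. Degree 4 of a scale on C must use the letter F.
Fbb and Eb are enharmonically the same pitch, but only Fbb uses the letter F, so it is the correct spelling here.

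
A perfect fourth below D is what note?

A

A fourth below D lands on the letter A.
A perfect fourth spans 5 semitones, so D moves to pitch class 9. On the letter A that is A.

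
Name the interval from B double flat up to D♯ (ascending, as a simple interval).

Counting letters B–C–D gives a third.
Bbb→D# = 6 semitones, 2 wider than the major third (4), so doubly augmented.

doubly augmented third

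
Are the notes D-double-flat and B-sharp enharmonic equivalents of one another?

Yes

Dbb = pitch class 0 and B# = pitch class 0 — the same pitch class, so they are enharmonic equivalents.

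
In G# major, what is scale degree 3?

B#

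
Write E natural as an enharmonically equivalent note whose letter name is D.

D##

Plain D sits 2 semitones below E, so on the letter D the same pitch needs a double sharp: D##.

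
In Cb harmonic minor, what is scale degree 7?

Bb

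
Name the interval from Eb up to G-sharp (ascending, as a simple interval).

The letter names run E→G, a span of 2 letter steps, so the interval is some kind of third.
Eb to G# is 5 semitones. A major third is 4, so 5 makes it augmented.

augmented third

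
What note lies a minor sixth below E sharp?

G##

E down a major sixth is G, so the target letter is G.
From E#, a minor sixth is 8 semitones down: G##.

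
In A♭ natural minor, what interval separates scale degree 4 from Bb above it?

Scale degree 4 of Ab natural minor is Db.
Db up to Bb: letters D→B make it a sixth; 9 semitones makes it major.

major sixth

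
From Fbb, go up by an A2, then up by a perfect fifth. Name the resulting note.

Db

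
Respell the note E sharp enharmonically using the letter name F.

E# is pitch class 5. The letter F alone is pitch class 5.
Pitch class 5 on F needs no accidental: F.

F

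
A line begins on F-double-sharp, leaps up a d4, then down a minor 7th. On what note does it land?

C#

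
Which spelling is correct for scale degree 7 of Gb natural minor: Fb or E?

Fb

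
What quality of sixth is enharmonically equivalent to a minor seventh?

A minor seventh spans 10 semitones.
A sixth spanning 10 semitones is augmented (the major sixth is 9).

augmented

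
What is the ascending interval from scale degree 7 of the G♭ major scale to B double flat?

Scale degree 7 of Gb major is F.
F up to Bbb: letters F→B make it a fourth; 4 semitones makes it diminished.

diminished fourth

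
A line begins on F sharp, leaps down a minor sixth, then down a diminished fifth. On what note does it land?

D##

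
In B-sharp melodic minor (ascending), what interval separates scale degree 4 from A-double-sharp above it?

augmented fourth

Scale degree 4 of B# melodic minor (ascending) is E#.
E# up to A##: letters E→A make it a fourth; 6 semitones makes it augmented.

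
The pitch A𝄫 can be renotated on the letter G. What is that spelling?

Plain G sits at the same pitch as Abb, so on the letter G the same pitch needs a natural: G.

G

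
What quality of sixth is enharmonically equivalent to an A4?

doubly diminished

An augmented fourth spans 6 semitones.
A sixth spanning 6 semitones is doubly diminished (the major sixth is 9).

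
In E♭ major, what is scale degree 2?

F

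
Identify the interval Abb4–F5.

Counting letters A–B–C–D–E–F gives a sixth.
Abb→F = 10 semitones, 1 wider than the major sixth (9), so augmented.

augmented sixth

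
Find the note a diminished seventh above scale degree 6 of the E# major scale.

B

Scale degree 6 of E# major is C##.
A diminished seventh (9 semitones) above C## lands on the letter B, giving B.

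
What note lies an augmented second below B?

A second below B lands on the letter A.
An augmented second spans 3 semitones, so B moves to pitch class 8. On the letter A that is Ab.

Ab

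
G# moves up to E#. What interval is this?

Counting letters G–A–B–C–D–E gives a sixth.
G#→E# = 9 semitones, exactly the major sixth.

major sixth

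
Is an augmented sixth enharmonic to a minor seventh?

An augmented sixth spans 10 semitones; a minor seventh spans 10.
They are enharmonically equivalent.

Yes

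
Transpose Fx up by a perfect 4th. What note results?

B#

F up a perfect fourth is Bb, so the target letter is B.
From F##, a perfect fourth is 5 semitones up: B#.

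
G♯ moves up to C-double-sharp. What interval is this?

augmented fourth

The letter names run G→C, a span of 3 letter steps, so the interval is some kind of fourth.
G# to C## is 6 semitones. A perfect fourth is 5, so 6 makes it augmented.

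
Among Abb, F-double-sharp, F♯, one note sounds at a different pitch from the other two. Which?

In 12-tone equal temperament, enharmonic equivalents share a pitch class. Abb is pitch class 7; F## is pitch class 7; F# is pitch class 6.
Abb and F## share pitch class 7, while F# is pitch class 6.

F#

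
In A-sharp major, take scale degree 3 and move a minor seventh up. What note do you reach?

B#

Scale degree 3 of A# major is C##.
A minor seventh (10 semitones) above C## lands on the letter B, giving B#.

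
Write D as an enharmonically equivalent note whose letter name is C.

C##

D is pitch class 2. The letter C alone is pitch class 0.
To reach pitch class 2 from C requires an offset of +2 semitones, i.e. double sharp: C##.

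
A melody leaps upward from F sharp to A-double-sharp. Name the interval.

augmented third

The letter names run F→A, a span of 2 letter steps, so the interval is some kind of third.
F# to A## is 5 semitones. A major third is 4, so 5 makes it augmented.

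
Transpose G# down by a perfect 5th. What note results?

A fifth below G lands on the letter C.
A perfect fifth spans 7 semitones, so G# moves to pitch class 1. On the letter C that is C#.

C#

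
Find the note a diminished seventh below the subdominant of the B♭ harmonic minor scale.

F#

The subdominant of Bb harmonic minor is Eb.
A diminished seventh (9 semitones) below Eb lands on the letter F, giving F#.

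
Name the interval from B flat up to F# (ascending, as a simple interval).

augmented fifth

Counting letters B–C–D–E–F gives a fifth.
Bb→F# = 8 semitones, 1 wider than the perfect fifth (7), so augmented.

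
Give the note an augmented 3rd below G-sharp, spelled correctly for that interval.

Eb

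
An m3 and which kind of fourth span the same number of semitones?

doubly diminished

A minor third spans 3 semitones.
A fourth spanning 3 semitones is doubly diminished (the perfect fourth is 5).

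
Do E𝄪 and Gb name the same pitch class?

E## = pitch class 6 and Gb = pitch class 6 — the same pitch class, so they are enharmonic equivalents.

Yes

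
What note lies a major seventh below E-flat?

Fb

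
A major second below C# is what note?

C down a major second is Bb, so the target letter is B.
From C#, a major second is 2 semitones down: B.

B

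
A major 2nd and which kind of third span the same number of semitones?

A major second spans 2 semitones.
A third spanning 2 semitones is diminished (the major third is 4).

diminished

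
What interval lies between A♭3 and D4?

augmented fourth

The letter names run A→D, a span of 3 letter steps, so the interval is some kind of fourth.
Ab to D is 6 semitones. A perfect fourth is 5, so 6 makes it augmented.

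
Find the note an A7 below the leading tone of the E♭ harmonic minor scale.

The leading tone of Eb harmonic minor is D.
An augmented seventh (12 semitones) below D lands on the letter E, giving Ebb.

Ebb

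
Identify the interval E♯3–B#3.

The letter names run E→B, a span of 4 letter steps, so the interval is some kind of fifth.
E# to B# is 7 semitones. A perfect fifth is 7, so 7 makes it perfect.

perfect fifth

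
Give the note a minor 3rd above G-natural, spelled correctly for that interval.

A third above G lands on the letter B.
A minor third spans 3 semitones, so G moves to pitch class 10. On the letter B that is Bb.

Bb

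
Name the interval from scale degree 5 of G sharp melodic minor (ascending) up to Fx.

major third

Scale degree 5 of G# melodic minor (ascending) is D#.
D# up to F##: letters D→F make it a third; 4 semitones makes it major.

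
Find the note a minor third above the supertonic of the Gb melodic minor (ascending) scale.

Cb

The supertonic of Gb melodic minor (ascending) is Ab.
A minor third (3 semitones) above Ab lands on the letter C, giving Cb.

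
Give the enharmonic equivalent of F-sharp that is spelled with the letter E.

Plain E sits 2 semitones below F#, so on the letter E the same pitch needs a double sharp: E##.

E##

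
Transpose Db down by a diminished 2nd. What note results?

C#

D down a major second is C, so the target letter is C.
From Db, a diminished second is 0 semitones down: C#.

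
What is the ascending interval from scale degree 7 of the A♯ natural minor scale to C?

diminished fourth

Scale degree 7 of A# natural minor is G#.
G# up to C: letters G→C make it a fourth; 4 semitones makes it diminished.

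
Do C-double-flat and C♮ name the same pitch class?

Cbb is pitch class 10; C is pitch class 0.
The pitch classes differ (10 vs. 0), so they are not enharmonic equivalents.

No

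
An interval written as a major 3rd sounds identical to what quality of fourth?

A major third spans 4 semitones.
A fourth spanning 4 semitones is diminished (the perfect fourth is 5).

diminished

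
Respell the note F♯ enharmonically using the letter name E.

E##

F# is pitch class 6. The letter E alone is pitch class 4.
To reach pitch class 6 from E requires an offset of +2 semitones, i.e. double sharp: E##.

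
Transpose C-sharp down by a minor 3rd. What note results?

A#

C down a major third is Ab, so the target letter is A.
From C#, a minor third is 3 semitones down: A#.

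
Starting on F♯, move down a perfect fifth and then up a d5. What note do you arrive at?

F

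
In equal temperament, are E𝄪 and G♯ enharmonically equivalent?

No

E## is pitch class 6; G# is pitch class 8.
The pitch classes differ (6 vs. 8), so they are not enharmonic equivalents.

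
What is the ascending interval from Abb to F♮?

augmented sixth

Counting letters A–B–C–D–E–F gives a sixth.
Abb→F = 10 semitones, 1 wider than the major sixth (9), so augmented.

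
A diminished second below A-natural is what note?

G##

A second below A lands on the letter G.
A diminished second spans 0 semitones, so A moves to pitch class 9. On the letter G that is G##.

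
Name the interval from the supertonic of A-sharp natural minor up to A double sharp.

major seventh

The supertonic of A# natural minor is B#.
B# up to A##: letters B→A make it a seventh; 11 semitones makes it major.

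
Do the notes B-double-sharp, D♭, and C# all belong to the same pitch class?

Yes

B## is pitch class 1; Db is pitch class 1; C# is pitch class 1.
All spellings map to pitch class 1, so they are enharmonically equivalent.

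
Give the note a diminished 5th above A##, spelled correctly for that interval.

E#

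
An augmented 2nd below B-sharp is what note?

A second below B lands on the letter A.
An augmented second spans 3 semitones, so B# moves to pitch class 9. On the letter A that is A.

A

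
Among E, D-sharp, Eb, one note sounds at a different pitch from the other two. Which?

E

In 12-tone equal temperament, enharmonic equivalents share a pitch class. E is pitch class 4; D# is pitch class 3; Eb is pitch class 3.
D# and Eb share pitch class 3, while E is pitch class 4.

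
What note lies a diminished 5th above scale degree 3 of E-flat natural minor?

Scale degree 3 of Eb natural minor is Gb.
A diminished fifth (6 semitones) above Gb lands on the letter D, giving Dbb.

Dbb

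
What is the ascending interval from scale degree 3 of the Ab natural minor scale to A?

augmented sixth

Scale degree 3 of Ab natural minor is Cb.
Cb up to A: letters C→A make it a sixth; 10 semitones makes it augmented.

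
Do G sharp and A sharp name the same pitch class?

No

G# is pitch class 8; A# is pitch class 10.
The pitch classes differ (8 vs. 10), so they are not enharmonic equivalents.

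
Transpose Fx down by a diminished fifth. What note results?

B##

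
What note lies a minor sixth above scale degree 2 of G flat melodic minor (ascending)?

Scale degree 2 of Gb melodic minor (ascending) is Ab.
A minor sixth (8 semitones) above Ab lands on the letter F, giving Fb.

Fb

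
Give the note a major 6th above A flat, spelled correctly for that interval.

F

A up a major sixth is F#, so the target letter is F.
From Ab, a major sixth is 9 semitones up: F.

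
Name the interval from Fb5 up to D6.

augmented sixth

The letter names run F→D, a span of 5 letter steps, so the interval is some kind of sixth.
Fb to D is 10 semitones. A major sixth is 9, so 10 makes it augmented.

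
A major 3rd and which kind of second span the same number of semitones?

doubly augmented

A major third spans 4 semitones.
A second spanning 4 semitones is doubly augmented (the major second is 2).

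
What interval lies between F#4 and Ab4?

diminished third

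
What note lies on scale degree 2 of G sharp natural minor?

The G# natural minor scale runs G# A# B C# D# E F#.
Degree 2 is A#.

A#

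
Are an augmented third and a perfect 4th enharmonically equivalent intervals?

An augmented third spans 5 semitones; a perfect fourth spans 5.
They are enharmonically equivalent.

Yes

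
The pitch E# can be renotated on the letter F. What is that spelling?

F

Plain F sits at the same pitch as E#, so on the letter F the same pitch needs a natural: F.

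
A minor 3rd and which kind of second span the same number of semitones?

augmented

A minor third spans 3 semitones.
A second spanning 3 semitones is augmented (the major second is 2).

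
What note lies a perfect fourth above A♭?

A up a perfect fourth is D, so the target letter is D.
From Ab, a perfect fourth is 5 semitones up: Db.

Db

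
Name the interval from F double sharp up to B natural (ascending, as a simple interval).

The letter names run F→B, a span of 3 letter steps, so the interval is some kind of fourth.
F## to B is 4 semitones. A perfect fourth is 5, so 4 makes it diminished.

diminished fourth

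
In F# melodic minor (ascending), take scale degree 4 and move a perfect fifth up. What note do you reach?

F#

Scale degree 4 of F# melodic minor (ascending) is B.
A perfect fifth (7 semitones) above B lands on the letter F, giving F#.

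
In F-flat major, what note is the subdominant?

Bbb

Degree 4 takes the letter 3 steps above F, which is B.
In major, degree 4 sits 5 semitones above the tonic. Fb + 5 semitones is pitch class 9, spelled on B as Bbb.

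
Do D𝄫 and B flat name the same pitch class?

Dbb is pitch class 0; Bb is pitch class 10.
The pitch classes differ (0 vs. 10), so they are not enharmonic equivalents.

No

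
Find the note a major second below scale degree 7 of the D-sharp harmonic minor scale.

Scale degree 7 of D# harmonic minor is C##.
A major second (2 semitones) below C## lands on the letter B, giving B#.

B#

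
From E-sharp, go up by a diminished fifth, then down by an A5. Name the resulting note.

Eb

A diminished fifth up from E# is B (letter B, 6 semitones up).
An augmented fifth down from B is Eb (letter E, 8 semitones down).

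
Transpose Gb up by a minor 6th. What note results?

Ebb

A sixth above G lands on the letter E.
A minor sixth spans 8 semitones, so Gb moves to pitch class 2. On the letter E that is Ebb.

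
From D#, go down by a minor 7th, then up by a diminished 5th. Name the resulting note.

A minor seventh down from D# is E# (letter E, 10 semitones down).
A diminished fifth up from E# is B (letter B, 6 semitones up).

B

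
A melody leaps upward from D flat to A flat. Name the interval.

Counting letters D–E–F–G–A gives a fifth.
Db→Ab = 7 semitones, exactly the perfect fifth.

perfect fifth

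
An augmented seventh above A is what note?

G##

A up a major seventh is G#, so the target letter is G.
From A, an augmented seventh is 12 semitones up: G##.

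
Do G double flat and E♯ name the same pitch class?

Yes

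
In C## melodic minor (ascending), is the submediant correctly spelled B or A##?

Each scale degree takes a distinct letter name. Degree 6 of a scale on C must use the letter A.
A## and B are enharmonically the same pitch, but only A## uses the letter A, so it is the correct spelling here.

A##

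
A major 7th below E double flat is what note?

Fbb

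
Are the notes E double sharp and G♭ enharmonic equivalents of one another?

Yes

E## = pitch class 6 and Gb = pitch class 6 — the same pitch class, so they are enharmonic equivalents.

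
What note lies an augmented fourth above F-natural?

A fourth above F lands on the letter B.
An augmented fourth spans 6 semitones, so F moves to pitch class 11. On the letter B that is B.

B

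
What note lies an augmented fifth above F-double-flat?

Cb

A fifth above F lands on the letter C.
An augmented fifth spans 8 semitones, so Fbb moves to pitch class 11. On the letter C that is Cb.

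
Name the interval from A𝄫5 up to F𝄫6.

minor sixth

The letter names run A→F, a span of 5 letter steps, so the interval is some kind of sixth.
Abb to Fbb is 8 semitones. A major sixth is 9, so 8 makes it minor.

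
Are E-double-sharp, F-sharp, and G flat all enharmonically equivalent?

Yes

E## is pitch class 6; F# is pitch class 6; Gb is pitch class 6.
All spellings map to pitch class 6, so they are enharmonically equivalent.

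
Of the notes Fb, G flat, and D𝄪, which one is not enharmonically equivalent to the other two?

Gb

In 12-tone equal temperament, enharmonic equivalents share a pitch class. Fb is pitch class 4; Gb is pitch class 6; D## is pitch class 4.
Fb and D## share pitch class 4, while Gb is pitch class 6.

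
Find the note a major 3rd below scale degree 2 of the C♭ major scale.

Scale degree 2 of Cb major is Db.
A major third (4 semitones) below Db lands on the letter B, giving Bbb.

Bbb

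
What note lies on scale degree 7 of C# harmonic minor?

B#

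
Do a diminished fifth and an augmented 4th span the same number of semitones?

A diminished fifth spans 6 semitones; an augmented fourth spans 6.
They are enharmonically equivalent.

Yes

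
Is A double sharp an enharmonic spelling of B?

Yes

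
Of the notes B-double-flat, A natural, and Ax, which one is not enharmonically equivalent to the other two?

A##

In 12-tone equal temperament, enharmonic equivalents share a pitch class. Bbb is pitch class 9; A is pitch class 9; A## is pitch class 11.
Bbb and A share pitch class 9, while A## is pitch class 11.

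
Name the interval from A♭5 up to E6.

Counting letters A–B–C–D–E gives a fifth.
Ab→E = 8 semitones, 1 wider than the perfect fifth (7), so augmented.

augmented fifth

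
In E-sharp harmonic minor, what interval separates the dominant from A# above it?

The dominant of E# harmonic minor is B#.
B# up to A#: letters B→A make it a seventh; 10 semitones makes it minor.

minor seventh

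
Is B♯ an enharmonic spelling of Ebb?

Two spellings are enharmonically equivalent only if they share a pitch class.
Here B# → 0, Ebb → 2; 0 ≠ 2, so they are not.

No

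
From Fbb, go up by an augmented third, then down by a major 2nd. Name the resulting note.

Gb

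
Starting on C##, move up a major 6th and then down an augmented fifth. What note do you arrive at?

A major sixth up from C## is A## (letter A, 9 semitones up).
An augmented fifth down from A## is D# (letter D, 8 semitones down).

D#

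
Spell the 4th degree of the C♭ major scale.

Fb

The Cb major scale runs Cb Db Eb Fb Gb Ab Bb.
Degree 4 is Fb.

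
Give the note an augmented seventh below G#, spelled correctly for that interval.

A seventh below G lands on the letter A.
An augmented seventh spans 12 semitones, so G# moves to pitch class 8. On the letter A that is Ab.

Ab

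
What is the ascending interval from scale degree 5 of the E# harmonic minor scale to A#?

minor seventh

Scale degree 5 of E# harmonic minor is B#.
B# up to A#: letters B→A make it a seventh; 10 semitones makes it minor.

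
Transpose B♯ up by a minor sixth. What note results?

A sixth above B lands on the letter G.
A minor sixth spans 8 semitones, so B# moves to pitch class 8. On the letter G that is G#.

G#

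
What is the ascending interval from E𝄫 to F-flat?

Counting letters E–F gives a second.
Ebb→Fb = 2 semitones, exactly the major second.

major second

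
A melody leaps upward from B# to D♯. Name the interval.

minor third

Counting letters B–C–D gives a third.
B#→D# = 3 semitones, 1 narrower than the major third (4), so minor.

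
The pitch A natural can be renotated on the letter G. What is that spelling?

G##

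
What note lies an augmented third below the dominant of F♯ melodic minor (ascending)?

Ab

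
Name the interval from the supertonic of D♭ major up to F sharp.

The supertonic of Db major is Eb.
Eb up to F#: letters E→F make it a second; 3 semitones makes it augmented.

augmented second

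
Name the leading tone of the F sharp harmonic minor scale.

Degree 7 takes the letter 6 steps above F, which is E.
In harmonic minor, degree 7 sits 11 semitones above the tonic. F# + 11 semitones is pitch class 5, spelled on E as E#.

E#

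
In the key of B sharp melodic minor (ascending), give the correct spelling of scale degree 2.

C##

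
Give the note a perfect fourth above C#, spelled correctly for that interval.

C up a perfect fourth is F, so the target letter is F.
From C#, a perfect fourth is 5 semitones up: F#.

F#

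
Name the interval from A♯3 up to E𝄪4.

augmented fifth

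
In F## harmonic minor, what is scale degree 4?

B#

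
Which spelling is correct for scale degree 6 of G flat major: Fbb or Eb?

Eb

Each scale degree takes a distinct letter name. Degree 6 of a scale on G must use the letter E.
Eb and Fbb are enharmonically the same pitch, but only Eb uses the letter E, so it is the correct spelling here.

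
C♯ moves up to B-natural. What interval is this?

minor seventh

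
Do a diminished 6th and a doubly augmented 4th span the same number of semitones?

Yes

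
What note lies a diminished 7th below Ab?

B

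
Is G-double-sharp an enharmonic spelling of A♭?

No

Two spellings are enharmonically equivalent only if they share a pitch class.
Here G## → 9, Ab → 8; 8 ≠ 9, so they are not.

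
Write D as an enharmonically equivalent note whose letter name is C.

C##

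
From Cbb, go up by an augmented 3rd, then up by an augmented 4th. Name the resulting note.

A

An augmented third up from Cbb is Eb (letter E, 5 semitones up).
An augmented fourth up from Eb is A (letter A, 6 semitones up).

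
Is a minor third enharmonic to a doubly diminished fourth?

A minor third spans 3 semitones; a doubly diminished fourth spans 3.
They are enharmonically equivalent.

Yes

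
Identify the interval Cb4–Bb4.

The letter names run C→B, a span of 6 letter steps, so the interval is some kind of seventh.
Cb to Bb is 11 semitones. A major seventh is 11, so 11 makes it major.

major seventh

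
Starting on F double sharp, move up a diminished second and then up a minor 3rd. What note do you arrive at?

A diminished second up from F## is G (letter G, 0 semitones up).
A minor third up from G is Bb (letter B, 3 semitones up).

Bb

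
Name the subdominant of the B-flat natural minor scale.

Eb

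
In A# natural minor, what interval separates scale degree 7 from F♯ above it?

Scale degree 7 of A# natural minor is G#.
G# up to F#: letters G→F make it a seventh; 10 semitones makes it minor.

minor seventh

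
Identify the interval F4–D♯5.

augmented sixth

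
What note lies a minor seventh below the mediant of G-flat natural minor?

Cb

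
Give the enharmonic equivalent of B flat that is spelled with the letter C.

Cbb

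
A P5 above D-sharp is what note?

A#

D up a perfect fifth is A, so the target letter is A.
From D#, a perfect fifth is 7 semitones up: A#.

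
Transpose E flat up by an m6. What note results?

E up a major sixth is C#, so the target letter is C.
From Eb, a minor sixth is 8 semitones up: Cb.

Cb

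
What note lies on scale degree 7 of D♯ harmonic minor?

C##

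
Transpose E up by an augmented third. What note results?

G##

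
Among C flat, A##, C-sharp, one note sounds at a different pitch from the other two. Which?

C#

In 12-tone equal temperament, enharmonic equivalents share a pitch class. Cb is pitch class 11; A## is pitch class 11; C# is pitch class 1.
Cb and A## share pitch class 11, while C# is pitch class 1.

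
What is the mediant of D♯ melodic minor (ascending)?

The D# melodic minor (ascending) scale runs D# E# F# G# A# B# C##.
Degree 3 is F#.

F#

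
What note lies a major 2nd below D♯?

A second below D lands on the letter C.
A major second spans 2 semitones, so D# moves to pitch class 1. On the letter C that is C#.

C#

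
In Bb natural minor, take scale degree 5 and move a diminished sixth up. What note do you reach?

Dbb

Scale degree 5 of Bb natural minor is F.
A diminished sixth (7 semitones) above F lands on the letter D, giving Dbb.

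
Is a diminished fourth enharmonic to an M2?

A diminished fourth spans 4 semitones; a major second spans 2.
The spans differ, so they are not enharmonic equivalents.

No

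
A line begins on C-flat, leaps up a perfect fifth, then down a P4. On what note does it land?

A perfect fifth up from Cb is Gb (letter G, 7 semitones up).
A perfect fourth down from Gb is Db (letter D, 5 semitones down).

Db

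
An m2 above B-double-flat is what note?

A second above B lands on the letter C.
A minor second spans 1 semitone, so Bbb moves to pitch class 10. On the letter C that is Cbb.

Cbb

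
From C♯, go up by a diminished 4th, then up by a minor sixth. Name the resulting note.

Db

A diminished fourth up from C# is F (letter F, 4 semitones up).
A minor sixth up from F is Db (letter D, 8 semitones up).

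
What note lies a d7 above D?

D up a major seventh is C#, so the target letter is C.
From D, a diminished seventh is 9 semitones up: Cb.

Cb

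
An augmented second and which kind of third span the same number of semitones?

An augmented second spans 3 semitones.
A third spanning 3 semitones is minor (the major third is 4).

minor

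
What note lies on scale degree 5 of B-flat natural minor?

F

Degree 5 takes the letter 4 steps above B, which is F.
In natural minor, degree 5 sits 7 semitones above the tonic. Bb + 7 semitones is pitch class 5, spelled on F as F.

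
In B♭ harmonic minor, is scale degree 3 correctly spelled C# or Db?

Each scale degree takes a distinct letter name. Degree 3 of a scale on B must use the letter D.
Db and C# are enharmonically the same pitch, but only Db uses the letter D, so it is the correct spelling here.

Db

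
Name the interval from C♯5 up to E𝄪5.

augmented third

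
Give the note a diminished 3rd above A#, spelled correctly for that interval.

A up a major third is C#, so the target letter is C.
From A#, a diminished third is 2 semitones up: C.

C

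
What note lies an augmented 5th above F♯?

C##

A fifth above F lands on the letter C.
An augmented fifth spans 8 semitones, so F# moves to pitch class 2. On the letter C that is C##.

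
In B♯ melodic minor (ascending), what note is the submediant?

Degree 6 takes the letter 5 steps above B, which is G.
In melodic minor (ascending), degree 6 sits 9 semitones above the tonic. B# + 9 semitones is pitch class 9, spelled on G as G##.

G##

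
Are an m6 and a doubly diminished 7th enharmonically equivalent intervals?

Yes

A minor sixth spans 8 semitones; a doubly diminished seventh spans 8.
They are enharmonically equivalent.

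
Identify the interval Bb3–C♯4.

Counting letters B–C gives a second.
Bb→C# = 3 semitones, 1 wider than the major second (2), so augmented.

augmented second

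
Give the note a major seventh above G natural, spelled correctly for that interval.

G up a major seventh is F#, so the target letter is F.
From G, a major seventh is 11 semitones up: F#.

F#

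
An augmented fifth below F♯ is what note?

A fifth below F lands on the letter B.
An augmented fifth spans 8 semitones, so F# moves to pitch class 10. On the letter B that is Bb.

Bb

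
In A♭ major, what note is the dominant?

Degree 5 takes the letter 4 steps above A, which is E.
In major, degree 5 sits 7 semitones above the tonic. Ab + 7 semitones is pitch class 3, spelled on E as Eb.

Eb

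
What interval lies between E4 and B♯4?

augmented fifth

Counting letters E–F–G–A–B gives a fifth.
E→B# = 8 semitones, 1 wider than the perfect fifth (7), so augmented.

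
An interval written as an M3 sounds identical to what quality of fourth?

diminished

A major third spans 4 semitones.
A fourth spanning 4 semitones is diminished (the perfect fourth is 5).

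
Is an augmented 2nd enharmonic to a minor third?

Yes

An augmented second spans 3 semitones; a minor third spans 3.
They are enharmonically equivalent.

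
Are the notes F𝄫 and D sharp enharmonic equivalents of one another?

Yes

Fbb is pitch class 3; D# is pitch class 3.
All spellings map to pitch class 3, so they are enharmonically equivalent.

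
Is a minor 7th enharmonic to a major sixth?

No

A minor seventh spans 10 semitones; a major sixth spans 9.
The spans differ, so they are not enharmonic equivalents.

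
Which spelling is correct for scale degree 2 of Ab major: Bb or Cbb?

Each scale degree takes a distinct letter name. Degree 2 of a scale on A must use the letter B.
Bb and Cbb are enharmonically the same pitch, but only Bb uses the letter B, so it is the correct spelling here.

Bb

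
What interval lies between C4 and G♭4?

The letter names run C→G, a span of 4 letter steps, so the interval is some kind of fifth.
C to Gb is 6 semitones. A perfect fifth is 7, so 6 makes it diminished.

diminished fifth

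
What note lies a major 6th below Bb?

A sixth below B lands on the letter D.
A major sixth spans 9 semitones, so Bb moves to pitch class 1. On the letter D that is Db.

Db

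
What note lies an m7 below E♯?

F##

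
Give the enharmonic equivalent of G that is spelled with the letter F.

F##

G is pitch class 7. The letter F alone is pitch class 5.
To reach pitch class 7 from F requires an offset of +2 semitones, i.e. double sharp: F##.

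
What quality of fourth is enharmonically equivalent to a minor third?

A minor third spans 3 semitones.
A fourth spanning 3 semitones is doubly diminished (the perfect fourth is 5).

doubly diminished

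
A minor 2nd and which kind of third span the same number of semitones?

A minor second spans 1 semitone.
A third spanning 1 semitone is doubly diminished (the major third is 4).

doubly diminished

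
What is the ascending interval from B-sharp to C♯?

The letter names run B→C, a span of 1 letter step, so the interval is some kind of second.
B# to C# is 1 semitone. A major second is 2, so 1 makes it minor.

minor second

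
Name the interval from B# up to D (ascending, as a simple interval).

diminished third

The letter names run B→D, a span of 2 letter steps, so the interval is some kind of third.
B# to D is 2 semitones. A major third is 4, so 2 makes it diminished.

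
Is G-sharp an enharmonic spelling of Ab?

G# = pitch class 8 and Ab = pitch class 8 — the same pitch class, so they are enharmonic equivalents.

Yes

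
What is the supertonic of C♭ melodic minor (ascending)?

Db

Degree 2 takes the letter 1 step above C, which is D.
In melodic minor (ascending), degree 2 sits 2 semitones above the tonic. Cb + 2 semitones is pitch class 1, spelled on D as Db.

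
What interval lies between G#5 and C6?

diminished fourth

Counting letters G–A–B–C gives a fourth.
G#→C = 4 semitones, 1 narrower than the perfect fourth (5), so diminished.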